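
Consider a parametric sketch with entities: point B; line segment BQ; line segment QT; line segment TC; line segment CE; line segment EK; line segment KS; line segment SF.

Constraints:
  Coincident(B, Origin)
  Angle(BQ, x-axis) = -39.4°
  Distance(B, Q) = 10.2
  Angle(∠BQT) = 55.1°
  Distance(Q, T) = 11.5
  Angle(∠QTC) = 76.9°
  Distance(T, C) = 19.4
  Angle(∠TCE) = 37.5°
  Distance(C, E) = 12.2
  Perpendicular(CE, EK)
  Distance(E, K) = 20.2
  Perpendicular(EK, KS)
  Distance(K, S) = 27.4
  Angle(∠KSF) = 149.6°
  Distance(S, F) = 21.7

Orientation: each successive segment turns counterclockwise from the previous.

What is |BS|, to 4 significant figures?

30.49

B is at the origin; BQ runs at -39.4° with length 10.2, so Q = (7.882, -6.474). ∠BQT = 55.1° gives QT at 85.50° from the x-axis; with |QT| = 11.5, T = (8.784, 4.990). ∠QTC = 76.9° gives TC at -171.4° from the x-axis; with |TC| = 19.4, C = (-10.40, 2.089). ∠TCE = 37.5° gives CE at -28.90° from the x-axis; with |CE| = 12.2, E = (0.2830, -3.807). CE ⟂ EK, so EK runs at 61.10°; with |EK| = 20.2, K = (10.05, 13.88). EK ⟂ KS, so KS runs at 151.1°; with |KS| = 27.4, S = (-13.94, 27.12). Then |BS| = |S − B| = 30.49.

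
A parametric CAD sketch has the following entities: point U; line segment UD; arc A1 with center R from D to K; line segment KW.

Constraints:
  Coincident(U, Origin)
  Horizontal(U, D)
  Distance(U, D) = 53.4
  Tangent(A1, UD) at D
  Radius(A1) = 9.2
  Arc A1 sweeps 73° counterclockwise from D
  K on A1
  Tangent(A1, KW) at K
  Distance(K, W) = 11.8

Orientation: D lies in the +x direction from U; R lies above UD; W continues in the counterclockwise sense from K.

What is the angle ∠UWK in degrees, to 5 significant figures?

57.834°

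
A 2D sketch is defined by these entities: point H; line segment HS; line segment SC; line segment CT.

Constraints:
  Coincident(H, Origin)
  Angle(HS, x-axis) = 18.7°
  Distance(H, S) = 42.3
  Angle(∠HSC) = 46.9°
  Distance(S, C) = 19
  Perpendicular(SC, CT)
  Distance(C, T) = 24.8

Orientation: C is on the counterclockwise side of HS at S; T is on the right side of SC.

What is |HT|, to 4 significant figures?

56.56

∠HSC = 46.9°, so SC runs at 18.7° + (180° − 46.9°) = 151.8° from the x-axis; with |SC| = 19.0, C = S + 19.0·(cos 151.8°, sin 151.8°) = (23.32, 22.54). SC is perpendicular to CT; with |CT| = 24.8 on the right of SC, T = C + 24.8·(0.4726, 0.8813) = (35.04, 44.40). Then |HT| = |T − H| = 56.56.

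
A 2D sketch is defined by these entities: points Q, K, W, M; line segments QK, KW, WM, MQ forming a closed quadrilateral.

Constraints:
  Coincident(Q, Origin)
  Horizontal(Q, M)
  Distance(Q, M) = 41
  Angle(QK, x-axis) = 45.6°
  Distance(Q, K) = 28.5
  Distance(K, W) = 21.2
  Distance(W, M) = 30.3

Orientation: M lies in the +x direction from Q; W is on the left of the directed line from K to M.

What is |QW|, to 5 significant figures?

49.107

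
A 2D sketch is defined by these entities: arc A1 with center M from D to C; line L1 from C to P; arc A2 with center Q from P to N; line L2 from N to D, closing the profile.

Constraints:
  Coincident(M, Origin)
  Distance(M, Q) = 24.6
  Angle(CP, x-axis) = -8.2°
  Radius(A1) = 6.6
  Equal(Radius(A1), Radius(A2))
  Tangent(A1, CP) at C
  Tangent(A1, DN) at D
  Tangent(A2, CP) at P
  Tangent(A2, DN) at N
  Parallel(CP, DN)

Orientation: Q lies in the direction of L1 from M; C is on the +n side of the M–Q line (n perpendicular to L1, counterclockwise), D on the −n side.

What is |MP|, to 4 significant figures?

25.47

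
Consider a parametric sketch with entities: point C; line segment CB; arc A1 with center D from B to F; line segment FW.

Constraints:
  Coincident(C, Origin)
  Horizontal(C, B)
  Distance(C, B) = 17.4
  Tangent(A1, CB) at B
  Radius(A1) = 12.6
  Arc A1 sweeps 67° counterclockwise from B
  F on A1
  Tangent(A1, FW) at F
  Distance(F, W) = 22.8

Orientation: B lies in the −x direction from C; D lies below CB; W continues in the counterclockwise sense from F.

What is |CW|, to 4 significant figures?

47.52

C is at the origin; C and B share the same y with |CB| = 17.4 and B on the −x side, so B = (-17.40, 0.000). A1 meets CB tangentially, so DB is at right angles to CB, so D = B + (0, -12.6) = (-17.40, -12.60). On A1, B sits at bearing 90° from D; a 67° counterclockwise sweep puts F at bearing 157°, so F = D + 12.6·(cos 157°, sin 157°) = (-29.00, -7.677). A1 meets FW tangentially, so DF is at right angles to FW, so FW runs along (−sin 157°, cos 157°); with |FW| = 22.8, W = (-37.91, -28.66). Then |CW| = |W − C| = 47.52.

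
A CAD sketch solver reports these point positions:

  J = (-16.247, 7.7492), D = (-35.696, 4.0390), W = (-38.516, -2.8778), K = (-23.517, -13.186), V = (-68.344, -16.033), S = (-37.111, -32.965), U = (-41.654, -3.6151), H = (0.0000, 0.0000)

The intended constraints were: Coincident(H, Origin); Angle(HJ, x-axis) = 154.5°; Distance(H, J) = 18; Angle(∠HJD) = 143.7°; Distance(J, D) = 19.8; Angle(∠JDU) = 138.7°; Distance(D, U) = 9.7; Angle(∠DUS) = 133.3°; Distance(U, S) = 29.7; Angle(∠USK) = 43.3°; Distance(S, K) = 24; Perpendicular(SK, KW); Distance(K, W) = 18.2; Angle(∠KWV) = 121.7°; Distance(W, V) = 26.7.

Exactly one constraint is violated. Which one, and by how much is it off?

Distance(W, V) = 26.7 — off by 5.90.

H = (0.00, 0.00) ✓; HJ at 154.5° ✓; |HJ| = 18.00 ✓; ∠HJD = 143.7° ✓; |JD| = 19.80 ✓; ∠JDU = 138.7° ✓; |DU| = 9.700 ✓; ∠DUS = 133.3° ✓; |US| = 29.70 ✓; ∠USK = 43.30° ✓; |SK| = 24.00 ✓; ∠(SK, KW) = 90.00° ✓; |KW| = 18.20 ✓; ∠KWV = 121.7° ✓; |WV| = 32.60 ✗.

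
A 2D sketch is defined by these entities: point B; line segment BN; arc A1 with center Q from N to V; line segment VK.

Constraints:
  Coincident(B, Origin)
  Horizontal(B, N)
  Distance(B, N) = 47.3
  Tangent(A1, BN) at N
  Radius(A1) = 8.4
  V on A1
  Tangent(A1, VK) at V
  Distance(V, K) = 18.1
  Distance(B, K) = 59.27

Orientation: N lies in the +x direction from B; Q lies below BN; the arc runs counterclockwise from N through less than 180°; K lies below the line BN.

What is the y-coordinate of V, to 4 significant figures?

-13.77

Checks: |QV| = 8.400 ✓; ∠(QV, VK) = 90.00° ✓; |VK| = 18.10 ✓; |BK| = 59.27 ✓.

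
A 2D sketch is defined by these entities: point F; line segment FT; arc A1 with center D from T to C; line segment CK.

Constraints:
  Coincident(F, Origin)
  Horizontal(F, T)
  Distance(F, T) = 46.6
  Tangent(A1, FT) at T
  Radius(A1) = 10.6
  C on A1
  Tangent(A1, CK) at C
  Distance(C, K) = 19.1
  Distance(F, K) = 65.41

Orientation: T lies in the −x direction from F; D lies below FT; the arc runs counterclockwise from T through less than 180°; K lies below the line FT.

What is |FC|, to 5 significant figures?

57.984

Checks: F = (0.00, 0.00) ✓; |DC| = 10.60 ✓; ∠(DC, CK) = 90.00° ✓; |CK| = 19.10 ✓; |FK| = 65.41 ✓.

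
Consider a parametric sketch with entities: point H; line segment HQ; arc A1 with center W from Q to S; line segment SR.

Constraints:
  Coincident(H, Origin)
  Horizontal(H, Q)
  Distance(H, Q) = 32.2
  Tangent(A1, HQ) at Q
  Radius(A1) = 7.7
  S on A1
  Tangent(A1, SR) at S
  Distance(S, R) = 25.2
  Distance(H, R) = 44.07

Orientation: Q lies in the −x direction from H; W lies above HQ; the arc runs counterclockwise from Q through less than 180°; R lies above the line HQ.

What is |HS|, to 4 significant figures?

26.13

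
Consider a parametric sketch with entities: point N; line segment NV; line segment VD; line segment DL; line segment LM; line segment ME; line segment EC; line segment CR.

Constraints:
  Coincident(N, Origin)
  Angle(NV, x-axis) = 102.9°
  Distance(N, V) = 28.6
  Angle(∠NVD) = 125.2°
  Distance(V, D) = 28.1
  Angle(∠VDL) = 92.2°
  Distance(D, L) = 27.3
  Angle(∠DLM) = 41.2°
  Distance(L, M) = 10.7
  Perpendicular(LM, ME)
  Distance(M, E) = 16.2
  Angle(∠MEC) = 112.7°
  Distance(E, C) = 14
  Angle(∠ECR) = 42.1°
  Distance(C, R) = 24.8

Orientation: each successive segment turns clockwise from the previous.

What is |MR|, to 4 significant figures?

2.500

N is at the origin; NV runs at 102.9° with length 28.6, so V = (-6.385, 27.88). ∠NVD = 125.2° gives VD at 48.10° from the x-axis; with |VD| = 28.1, D = (12.38, 48.79). ∠VDL = 92.2° gives DL at -39.70° from the x-axis; with |DL| = 27.3, L = (33.39, 31.35). ∠DLM = 41.2° gives LM at -178.5° from the x-axis; with |LM| = 10.7, M = (22.69, 31.07). LM ⟂ ME, so ME runs at 91.50°; with |ME| = 16.2, E = (22.27, 47.27). ∠MEC = 112.7° gives EC at 24.20° from the x-axis; with |EC| = 14.0, C = (35.04, 53.01). ∠ECR = 42.1° gives CR at -113.7° from the x-axis; with |CR| = 24.8, R = (25.07, 30.30). Then |MR| = |R − M| = 2.500.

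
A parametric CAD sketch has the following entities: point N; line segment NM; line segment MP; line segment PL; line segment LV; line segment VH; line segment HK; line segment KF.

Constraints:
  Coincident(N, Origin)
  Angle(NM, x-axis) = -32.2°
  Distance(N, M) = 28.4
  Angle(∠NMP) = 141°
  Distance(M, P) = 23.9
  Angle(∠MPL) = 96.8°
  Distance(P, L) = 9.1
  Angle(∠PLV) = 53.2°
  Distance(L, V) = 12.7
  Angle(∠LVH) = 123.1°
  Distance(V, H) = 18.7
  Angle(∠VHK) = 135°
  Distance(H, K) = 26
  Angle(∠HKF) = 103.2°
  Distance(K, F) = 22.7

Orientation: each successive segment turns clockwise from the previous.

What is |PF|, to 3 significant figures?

35.9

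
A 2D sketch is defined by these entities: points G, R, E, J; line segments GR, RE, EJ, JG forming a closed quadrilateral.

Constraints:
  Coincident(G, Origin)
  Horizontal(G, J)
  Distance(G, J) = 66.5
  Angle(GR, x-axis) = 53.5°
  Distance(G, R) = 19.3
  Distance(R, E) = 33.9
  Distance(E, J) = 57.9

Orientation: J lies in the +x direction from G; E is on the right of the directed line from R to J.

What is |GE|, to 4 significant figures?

21.74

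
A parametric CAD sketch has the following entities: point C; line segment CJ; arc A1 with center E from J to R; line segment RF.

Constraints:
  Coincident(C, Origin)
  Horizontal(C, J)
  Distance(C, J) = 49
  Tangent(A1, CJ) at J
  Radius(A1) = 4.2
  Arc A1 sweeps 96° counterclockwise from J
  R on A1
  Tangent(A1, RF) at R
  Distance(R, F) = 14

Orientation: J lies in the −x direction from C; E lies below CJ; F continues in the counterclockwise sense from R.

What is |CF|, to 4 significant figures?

54.94

On A1, J sits at bearing 90° from E; a 96° counterclockwise sweep puts R at bearing 186°, so R = E + 4.2·(cos 186°, sin 186°) = (-53.18, -4.639). A1 meets RF tangentially, so ER is at right angles to RF, so RF runs along (−sin 186°, cos 186°); with |RF| = 14.0, F = (-51.71, -18.56). Then |CF| = |F − C| = 54.94.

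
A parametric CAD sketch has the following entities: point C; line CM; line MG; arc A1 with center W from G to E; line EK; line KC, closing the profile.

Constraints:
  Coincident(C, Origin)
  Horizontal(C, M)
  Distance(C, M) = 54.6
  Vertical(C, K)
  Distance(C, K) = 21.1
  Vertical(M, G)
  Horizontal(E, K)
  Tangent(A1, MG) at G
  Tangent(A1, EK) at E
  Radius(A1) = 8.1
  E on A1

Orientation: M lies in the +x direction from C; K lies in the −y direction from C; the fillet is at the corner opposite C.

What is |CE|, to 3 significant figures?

51.1

C is at the origin; CM is horizontal with |CM| = 54.6 and M on the +x side, so M = (54.6, 0.00). C and K share the same x with |CK| = 21.1 and K on the −y side, so K = (0.00, -21.1). The virtual corner opposite C is at (54.6, -21.1). A1 meets MG tangentially, so WG is at right angles to MG and the tangent condition forces WE to be normal to EK, with radius 8.1, so the center W sits 8.1 in from both sides at W = (46.5, -13.0). That places the tangent points at G = (54.6, -13.0) on MG and E = (46.5, -21.1) on EK. Then |CE| = |E − C| = 51.1.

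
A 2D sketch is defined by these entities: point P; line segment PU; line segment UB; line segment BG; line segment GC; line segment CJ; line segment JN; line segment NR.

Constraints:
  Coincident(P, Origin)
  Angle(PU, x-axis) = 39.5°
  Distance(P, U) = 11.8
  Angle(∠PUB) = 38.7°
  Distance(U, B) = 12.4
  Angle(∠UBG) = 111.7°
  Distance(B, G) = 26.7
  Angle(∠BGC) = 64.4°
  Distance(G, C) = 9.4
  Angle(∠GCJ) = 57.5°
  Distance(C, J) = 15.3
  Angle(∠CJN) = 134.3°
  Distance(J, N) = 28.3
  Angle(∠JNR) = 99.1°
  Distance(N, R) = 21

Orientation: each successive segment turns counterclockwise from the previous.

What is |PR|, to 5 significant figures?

51.285

P is at the origin; PU runs at 39.5° with length 11.8, so U = (9.1052, 7.5057). ∠PUB = 38.7° gives UB at -179.20° from the x-axis; with |UB| = 12.4, B = (-3.2936, 7.3326). ∠UBG = 111.7° gives BG at -110.90° from the x-axis; with |BG| = 26.7, G = (-12.819, -17.611). ∠BGC = 64.4° gives GC at 4.7000° from the x-axis; with |GC| = 9.4, C = (-3.4501, -16.840). ∠GCJ = 57.5° gives CJ at 127.20° from the x-axis; with |CJ| = 15.3, J = (-12.701, -4.6535). ∠CJN = 134.3° gives JN at 172.90° from the x-axis; with |JN| = 28.3, N = (-40.783, -1.1556). ∠JNR = 99.1° gives NR at -106.20° from the x-axis; with |NR| = 21.0, R = (-46.642, -21.322). Then |PR| = |R − P| = 51.285.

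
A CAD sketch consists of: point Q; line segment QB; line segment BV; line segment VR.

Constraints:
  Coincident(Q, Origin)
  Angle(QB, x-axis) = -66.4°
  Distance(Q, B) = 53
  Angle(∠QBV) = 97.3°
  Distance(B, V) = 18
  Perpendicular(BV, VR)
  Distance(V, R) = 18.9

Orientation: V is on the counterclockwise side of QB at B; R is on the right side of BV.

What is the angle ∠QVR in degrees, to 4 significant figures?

154.8°

Q is at the origin; QB runs at -66.4° with length 53.0, so B = 53.0·(cos -66.4°, sin -66.4°) = (21.22, -48.57). ∠QBV = 97.3°, so BV runs at -66.4° + (180° − 97.3°) = 16.30° from the x-axis; with |BV| = 18.0, V = B + 18.0·(cos 16.30°, sin 16.30°) = (38.49, -43.52). The perpendicularity gives VR at right angles to BV; with |VR| = 18.9 on the right of BV, R = V + 18.9·(0.2807, -0.9598) = (43.80, -61.66). Then cos ∠QVR = VQ·VR / (|VQ||VR|), giving 154.8°.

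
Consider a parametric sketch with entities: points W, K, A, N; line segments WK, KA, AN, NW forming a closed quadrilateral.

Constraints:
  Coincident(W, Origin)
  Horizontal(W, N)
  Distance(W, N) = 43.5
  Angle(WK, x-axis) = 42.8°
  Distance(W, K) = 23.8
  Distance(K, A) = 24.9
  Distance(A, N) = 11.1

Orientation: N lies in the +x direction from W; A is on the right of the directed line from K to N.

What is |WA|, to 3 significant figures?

33.1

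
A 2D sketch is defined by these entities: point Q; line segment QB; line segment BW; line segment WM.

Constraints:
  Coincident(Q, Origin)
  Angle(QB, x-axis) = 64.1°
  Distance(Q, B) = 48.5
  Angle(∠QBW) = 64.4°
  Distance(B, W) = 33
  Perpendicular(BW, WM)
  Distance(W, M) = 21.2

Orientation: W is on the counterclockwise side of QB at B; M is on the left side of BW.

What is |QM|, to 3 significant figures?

25.6

Q is at the origin; QB runs at 64.1° with length 48.5, so B = 48.5·(cos 64.1°, sin 64.1°) = (21.2, 43.6). ∠QBW = 64.4°, so BW runs at 64.1° + (180° − 64.4°) = 180° from the x-axis; with |BW| = 33.0, W = B + 33.0·(cos 180°, sin 180°) = (-11.8, 43.8). BW ⟂ WM; with |WM| = 21.2 on the left of BW, M = W + 21.2·(-0.00524, -1.00) = (-11.9, 22.6). Then |QM| = |M − Q| = 25.6.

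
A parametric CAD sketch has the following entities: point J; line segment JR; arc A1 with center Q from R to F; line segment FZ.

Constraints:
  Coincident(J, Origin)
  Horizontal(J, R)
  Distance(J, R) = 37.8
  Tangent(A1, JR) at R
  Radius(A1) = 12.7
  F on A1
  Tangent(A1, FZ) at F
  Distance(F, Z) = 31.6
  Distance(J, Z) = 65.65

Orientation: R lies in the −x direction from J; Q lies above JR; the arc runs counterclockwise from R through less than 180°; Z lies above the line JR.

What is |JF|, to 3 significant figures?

34.6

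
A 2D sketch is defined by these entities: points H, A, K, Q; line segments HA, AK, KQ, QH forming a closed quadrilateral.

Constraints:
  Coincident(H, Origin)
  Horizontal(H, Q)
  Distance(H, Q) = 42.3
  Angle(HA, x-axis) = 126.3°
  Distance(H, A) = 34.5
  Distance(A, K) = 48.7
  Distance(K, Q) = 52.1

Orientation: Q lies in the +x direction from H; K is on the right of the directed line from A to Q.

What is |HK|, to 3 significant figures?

19.8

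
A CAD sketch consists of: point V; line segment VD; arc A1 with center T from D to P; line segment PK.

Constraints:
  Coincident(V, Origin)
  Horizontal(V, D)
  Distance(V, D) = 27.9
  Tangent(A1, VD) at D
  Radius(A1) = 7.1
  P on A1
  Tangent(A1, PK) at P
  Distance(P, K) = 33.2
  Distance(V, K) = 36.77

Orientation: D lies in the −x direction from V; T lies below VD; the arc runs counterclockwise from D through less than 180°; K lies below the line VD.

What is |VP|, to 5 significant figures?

35.074

V is at the origin; VD is horizontal with |VD| = 27.9 and D on the −x side, so D = (-27.900, 0.0000). A1 meets VD tangentially, so TD is at right angles to VD, so T = D + (0, -7.1) = (-27.900, -7.1000). Since TP ⟂ PK (tangency), |TK| = √(7.1² + 33.2²) = 33.951 regardless of where P sits on A1. So K lies on both circle(V, 36.77) and circle(T, 33.951); the below-VD intersection is K = (-9.3788, -35.554). P is the foot of the tangent from K: P = (-32.909, -12.132).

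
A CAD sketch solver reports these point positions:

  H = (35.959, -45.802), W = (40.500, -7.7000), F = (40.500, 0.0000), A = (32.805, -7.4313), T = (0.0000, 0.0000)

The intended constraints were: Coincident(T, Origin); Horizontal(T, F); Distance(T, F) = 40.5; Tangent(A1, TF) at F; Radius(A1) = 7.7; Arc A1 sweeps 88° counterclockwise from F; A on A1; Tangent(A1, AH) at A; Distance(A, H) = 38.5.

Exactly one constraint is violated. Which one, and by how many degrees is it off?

Tangent(A1, AH) at A — off by 6.70°.

T = (0.00, 0.00) ✓; T.y = 0.00, F.y = 0.00 ✓; |TF| = 40.50 ✓; ∠(WF, FT) = 90.00° ✓; |WF| = 7.700 ✓; bearing(W→A) − bearing(W→F) = 88.00° ✓; |WA| = 7.700 ✓; ∠(WA, AH) = 83.30° ✗; |AH| = 38.50 ✓.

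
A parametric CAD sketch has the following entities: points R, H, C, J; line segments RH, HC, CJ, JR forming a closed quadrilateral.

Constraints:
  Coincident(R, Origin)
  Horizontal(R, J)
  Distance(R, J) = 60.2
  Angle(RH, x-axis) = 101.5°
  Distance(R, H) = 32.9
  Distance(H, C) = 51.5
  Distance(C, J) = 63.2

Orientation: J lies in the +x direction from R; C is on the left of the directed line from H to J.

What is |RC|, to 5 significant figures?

69.861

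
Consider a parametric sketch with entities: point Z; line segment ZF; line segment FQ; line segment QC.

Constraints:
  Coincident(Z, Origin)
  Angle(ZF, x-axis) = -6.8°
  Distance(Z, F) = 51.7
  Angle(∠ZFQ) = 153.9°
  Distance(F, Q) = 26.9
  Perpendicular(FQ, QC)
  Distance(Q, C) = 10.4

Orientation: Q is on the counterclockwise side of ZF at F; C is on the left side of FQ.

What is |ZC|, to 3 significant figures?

74.4

Z is at the origin; ZF runs at -6.8° with length 51.7, so F = 51.7·(cos -6.8°, sin -6.8°) = (51.3, -6.12). ∠ZFQ = 153.9°, so FQ runs at -6.8° + (180° − 153.9°) = 19.3° from the x-axis; with |FQ| = 26.9, Q = F + 26.9·(cos 19.3°, sin 19.3°) = (76.7, 2.77). FQ is perpendicular to QC; with |QC| = 10.4 on the left of FQ, C = Q + 10.4·(-0.331, 0.944) = (73.3, 12.6). Then |ZC| = |C − Z| = 74.4.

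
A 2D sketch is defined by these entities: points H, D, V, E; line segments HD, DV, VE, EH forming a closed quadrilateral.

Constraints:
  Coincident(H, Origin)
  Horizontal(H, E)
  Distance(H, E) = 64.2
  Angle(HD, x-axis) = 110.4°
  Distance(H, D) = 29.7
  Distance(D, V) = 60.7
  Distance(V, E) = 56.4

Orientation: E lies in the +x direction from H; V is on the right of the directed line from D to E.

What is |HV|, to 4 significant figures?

31.15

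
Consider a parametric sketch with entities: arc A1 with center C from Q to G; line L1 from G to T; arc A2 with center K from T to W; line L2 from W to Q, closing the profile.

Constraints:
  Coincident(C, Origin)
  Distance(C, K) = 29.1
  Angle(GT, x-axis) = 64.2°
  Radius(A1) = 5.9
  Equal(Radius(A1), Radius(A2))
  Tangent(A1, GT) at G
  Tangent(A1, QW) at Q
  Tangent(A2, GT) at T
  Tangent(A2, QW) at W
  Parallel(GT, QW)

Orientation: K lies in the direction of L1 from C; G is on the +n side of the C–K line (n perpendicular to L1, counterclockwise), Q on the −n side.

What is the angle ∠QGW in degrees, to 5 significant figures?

67.928°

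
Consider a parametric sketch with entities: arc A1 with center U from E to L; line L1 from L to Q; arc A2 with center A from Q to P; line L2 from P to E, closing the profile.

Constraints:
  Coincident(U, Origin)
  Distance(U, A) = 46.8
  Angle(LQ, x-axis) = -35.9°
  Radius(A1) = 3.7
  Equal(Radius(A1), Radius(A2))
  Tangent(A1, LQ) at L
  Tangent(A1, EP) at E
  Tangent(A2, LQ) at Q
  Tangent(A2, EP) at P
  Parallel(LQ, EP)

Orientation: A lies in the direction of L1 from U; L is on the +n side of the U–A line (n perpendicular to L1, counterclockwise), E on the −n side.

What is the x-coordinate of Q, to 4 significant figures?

40.08

The slot axis is L1's direction at -35.9°, so u = (cos -35.9°, sin -35.9°) = (0.8100, -0.5864) and n = (−sin -35.9°, cos -35.9°) = (0.5864, 0.8100). U is at the origin and A lies 46.8 along u from U, so A = 46.8·u = (37.91, -27.44). Tangency of A1 to both parallel lines with radius 3.7 puts L and E at U ± 3.7·n: L = (2.170, 2.997), E = (-2.170, -2.997). Equal radii place Q and P the same way about A: Q = A + 3.7·n = (40.08, -24.45), P = A − 3.7·n = (35.74, -30.44). So Q.x = 40.08.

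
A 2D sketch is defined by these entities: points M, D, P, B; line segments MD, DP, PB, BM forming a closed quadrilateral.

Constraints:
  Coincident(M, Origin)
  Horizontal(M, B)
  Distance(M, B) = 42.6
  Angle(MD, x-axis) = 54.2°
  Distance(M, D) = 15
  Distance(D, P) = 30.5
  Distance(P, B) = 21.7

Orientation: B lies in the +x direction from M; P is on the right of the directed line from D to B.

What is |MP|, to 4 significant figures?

28.77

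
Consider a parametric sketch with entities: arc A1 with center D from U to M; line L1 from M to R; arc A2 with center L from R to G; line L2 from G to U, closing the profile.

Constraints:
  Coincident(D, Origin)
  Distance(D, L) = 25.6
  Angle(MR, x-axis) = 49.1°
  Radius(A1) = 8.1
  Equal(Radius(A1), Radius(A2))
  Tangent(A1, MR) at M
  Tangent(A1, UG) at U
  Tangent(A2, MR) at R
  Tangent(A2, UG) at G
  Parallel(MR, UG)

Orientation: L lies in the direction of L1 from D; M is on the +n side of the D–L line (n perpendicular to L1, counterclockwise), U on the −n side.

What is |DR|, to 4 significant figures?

26.85

The slot axis is L1's direction at 49.1°, so u = (cos 49.1°, sin 49.1°) = (0.6547, 0.7559) and n = (−sin 49.1°, cos 49.1°) = (-0.7559, 0.6547). D is at the origin and L lies 25.6 along u from D, so L = 25.6·u = (16.76, 19.35). Tangency of A1 to both parallel lines with radius 8.1 puts M and U at D ± 8.1·n: M = (-6.122, 5.303), U = (6.122, -5.303). Equal radii place R and G the same way about L: R = L + 8.1·n = (10.64, 24.65), G = L − 8.1·n = (22.88, 14.05). Then |DR| = |R − D| = 26.85.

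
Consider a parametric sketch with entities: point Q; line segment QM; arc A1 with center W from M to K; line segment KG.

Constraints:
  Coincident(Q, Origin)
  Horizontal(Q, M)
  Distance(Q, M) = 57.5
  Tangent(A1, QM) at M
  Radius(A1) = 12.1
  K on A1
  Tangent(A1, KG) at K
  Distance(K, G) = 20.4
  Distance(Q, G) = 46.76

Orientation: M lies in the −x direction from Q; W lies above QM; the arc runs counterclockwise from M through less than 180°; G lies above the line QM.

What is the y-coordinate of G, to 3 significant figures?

26.4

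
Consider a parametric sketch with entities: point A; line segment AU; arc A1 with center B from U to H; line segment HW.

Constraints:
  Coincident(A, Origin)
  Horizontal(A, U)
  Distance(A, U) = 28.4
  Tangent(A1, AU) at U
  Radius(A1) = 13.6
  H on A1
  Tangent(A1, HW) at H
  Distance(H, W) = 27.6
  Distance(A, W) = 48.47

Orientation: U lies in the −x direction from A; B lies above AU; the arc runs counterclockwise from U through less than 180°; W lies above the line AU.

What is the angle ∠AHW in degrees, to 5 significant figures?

150.58°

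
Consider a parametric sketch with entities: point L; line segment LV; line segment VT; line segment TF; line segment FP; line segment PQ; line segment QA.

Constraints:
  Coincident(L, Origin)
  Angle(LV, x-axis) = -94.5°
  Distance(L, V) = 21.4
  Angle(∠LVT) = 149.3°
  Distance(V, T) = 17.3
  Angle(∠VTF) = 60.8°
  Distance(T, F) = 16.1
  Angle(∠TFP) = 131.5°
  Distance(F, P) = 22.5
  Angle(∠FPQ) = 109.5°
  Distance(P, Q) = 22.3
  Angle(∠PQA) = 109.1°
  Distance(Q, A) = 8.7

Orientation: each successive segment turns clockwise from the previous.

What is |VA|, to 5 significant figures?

20.014

L is at the origin; LV runs at -94.5° with length 21.4, so V = (-1.6790, -21.334). ∠LVT = 149.3° gives VT at -125.20° from the x-axis; with |VT| = 17.3, T = (-11.651, -35.471). ∠VTF = 60.8° gives TF at 115.60° from the x-axis; with |TF| = 16.1, F = (-18.608, -20.951). ∠TFP = 131.5° gives FP at 67.100° from the x-axis; with |FP| = 22.5, P = (-9.8526, -0.22446). ∠FPQ = 109.5° gives PQ at -3.4000° from the x-axis; with |PQ| = 22.3, Q = (12.408, -1.5470). ∠PQA = 109.1° gives QA at -74.300° from the x-axis; with |QA| = 8.7, A = (14.762, -9.9224). Then |VA| = |A − V| = 20.014.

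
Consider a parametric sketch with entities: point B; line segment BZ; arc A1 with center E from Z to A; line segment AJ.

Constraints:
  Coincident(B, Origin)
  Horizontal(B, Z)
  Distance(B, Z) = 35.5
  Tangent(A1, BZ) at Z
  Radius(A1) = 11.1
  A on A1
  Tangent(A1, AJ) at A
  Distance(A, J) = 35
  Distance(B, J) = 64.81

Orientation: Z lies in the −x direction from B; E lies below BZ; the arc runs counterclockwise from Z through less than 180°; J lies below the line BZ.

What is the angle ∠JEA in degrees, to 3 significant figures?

72.4°

Checks: ∠(EZ, ZB) = 90.00° ✓; |EZ| = 11.10 ✓; |EA| = 11.10 ✓; ∠(EA, AJ) = 90.00° ✓; |AJ| = 35.00 ✓; |BJ| = 64.81 ✓.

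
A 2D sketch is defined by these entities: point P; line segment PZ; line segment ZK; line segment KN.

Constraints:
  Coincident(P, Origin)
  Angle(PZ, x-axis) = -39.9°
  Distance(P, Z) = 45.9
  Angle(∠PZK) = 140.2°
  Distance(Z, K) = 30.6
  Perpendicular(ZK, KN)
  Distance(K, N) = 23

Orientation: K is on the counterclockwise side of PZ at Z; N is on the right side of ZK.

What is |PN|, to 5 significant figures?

84.154

P is at the origin; PZ runs at -39.9° with length 45.9, so Z = 45.9·(cos -39.9°, sin -39.9°) = (35.213, -29.443). ∠PZK = 140.2°, so ZK runs at -39.9° + (180° − 140.2°) = -0.10000° from the x-axis; with |ZK| = 30.6, K = Z + 30.6·(cos -0.10000°, sin -0.10000°) = (65.813, -29.496). ZK is perpendicular to KN; with |KN| = 23.0 on the right of ZK, N = K + 23.0·(-0.0017453, -1.0000) = (65.773, -52.496). Then |PN| = |N − P| = 84.154.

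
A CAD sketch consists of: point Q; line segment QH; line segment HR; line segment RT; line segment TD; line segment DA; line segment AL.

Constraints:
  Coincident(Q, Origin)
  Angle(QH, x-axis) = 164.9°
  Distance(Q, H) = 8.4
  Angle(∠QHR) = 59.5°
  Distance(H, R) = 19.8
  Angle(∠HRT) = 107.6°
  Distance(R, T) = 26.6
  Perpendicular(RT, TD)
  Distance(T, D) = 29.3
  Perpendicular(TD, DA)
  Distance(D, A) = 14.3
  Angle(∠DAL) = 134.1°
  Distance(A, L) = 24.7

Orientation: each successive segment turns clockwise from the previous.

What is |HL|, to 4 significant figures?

7.393

Q is at the origin; QH runs at 164.9° with length 8.4, so H = (-8.110, 2.188). ∠QHR = 59.5° gives HR at 44.40° from the x-axis; with |HR| = 19.8, R = (6.037, 16.04). ∠HRT = 107.6° gives RT at -28.00° from the x-axis; with |RT| = 26.6, T = (29.52, 3.554). The perpendicularity gives TD at right angles to RT, so TD runs at -118.0°; with |TD| = 29.3, D = (15.77, -22.32). The perpendicularity gives DA at right angles to TD, so DA runs at 152.0°; with |DA| = 14.3, A = (3.141, -15.60). ∠DAL = 134.1° gives AL at 106.1° from the x-axis; with |AL| = 24.7, L = (-3.708, 8.128). Then |HL| = |L − H| = 7.393.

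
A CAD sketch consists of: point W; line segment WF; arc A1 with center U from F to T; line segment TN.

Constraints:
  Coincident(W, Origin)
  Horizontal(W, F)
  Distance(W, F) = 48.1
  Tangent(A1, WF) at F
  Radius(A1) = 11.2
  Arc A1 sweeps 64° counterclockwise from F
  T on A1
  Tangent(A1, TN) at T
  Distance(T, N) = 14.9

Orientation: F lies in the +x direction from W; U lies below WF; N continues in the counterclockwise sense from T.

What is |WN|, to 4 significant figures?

37.15

W is at the origin; W and F share the same y with |WF| = 48.1 and F on the +x side, so F = (48.10, 0.000). Since A1 is tangent to WF there, UF ⟂ WF, so U = F + (0, -11.2) = (48.10, -11.20). On A1, F sits at bearing 90° from U; a 64° counterclockwise sweep puts T at bearing 154°, so T = U + 11.2·(cos 154°, sin 154°) = (38.03, -6.290). Tangency of A1 to TN means the radius UT is perpendicular to TN, so TN runs along (−sin 154°, cos 154°); with |TN| = 14.9, N = (31.50, -19.68). Then |WN| = |N − W| = 37.15.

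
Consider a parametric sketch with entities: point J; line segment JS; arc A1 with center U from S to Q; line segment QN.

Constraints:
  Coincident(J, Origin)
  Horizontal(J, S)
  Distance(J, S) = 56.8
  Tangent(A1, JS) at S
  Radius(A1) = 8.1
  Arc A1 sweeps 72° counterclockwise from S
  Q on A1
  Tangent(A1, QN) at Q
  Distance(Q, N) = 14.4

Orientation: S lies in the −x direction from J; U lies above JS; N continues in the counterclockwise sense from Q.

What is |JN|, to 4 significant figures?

48.64

J is at the origin; JS is horizontal with |JS| = 56.8 and S on the −x side, so S = (-56.80, 0.000). A1 meets JS tangentially, so US is at right angles to JS, so U = S + (0, 8.1) = (-56.80, 8.100). On A1, S sits at bearing -90° from U; a 72° counterclockwise sweep puts Q at bearing -18°, so Q = U + 8.1·(cos -18°, sin -18°) = (-49.10, 5.597). Since A1 is tangent to QN there, UQ ⟂ QN, so QN runs along (−sin -18°, cos -18°); with |QN| = 14.4, N = (-44.65, 19.29). Then |JN| = |N − J| = 48.64.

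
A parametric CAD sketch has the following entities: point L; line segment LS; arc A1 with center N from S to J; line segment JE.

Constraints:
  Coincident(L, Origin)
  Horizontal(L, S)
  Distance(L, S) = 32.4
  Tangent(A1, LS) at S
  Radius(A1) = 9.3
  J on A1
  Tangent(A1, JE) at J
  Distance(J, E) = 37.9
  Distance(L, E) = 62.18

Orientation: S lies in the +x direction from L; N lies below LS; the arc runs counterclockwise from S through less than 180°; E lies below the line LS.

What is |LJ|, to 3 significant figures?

27.4

Checks: |NJ| = 9.300 ✓; ∠(NJ, JE) = 90.00° ✓; |JE| = 37.90 ✓; |LE| = 62.18 ✓.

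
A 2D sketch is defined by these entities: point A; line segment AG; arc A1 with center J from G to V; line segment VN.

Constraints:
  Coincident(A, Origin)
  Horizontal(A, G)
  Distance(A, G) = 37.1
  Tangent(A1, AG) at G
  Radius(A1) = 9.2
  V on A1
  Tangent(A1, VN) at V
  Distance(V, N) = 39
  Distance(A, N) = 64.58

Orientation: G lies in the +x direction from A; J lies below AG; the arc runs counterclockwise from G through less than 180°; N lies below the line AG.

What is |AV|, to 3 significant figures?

31.1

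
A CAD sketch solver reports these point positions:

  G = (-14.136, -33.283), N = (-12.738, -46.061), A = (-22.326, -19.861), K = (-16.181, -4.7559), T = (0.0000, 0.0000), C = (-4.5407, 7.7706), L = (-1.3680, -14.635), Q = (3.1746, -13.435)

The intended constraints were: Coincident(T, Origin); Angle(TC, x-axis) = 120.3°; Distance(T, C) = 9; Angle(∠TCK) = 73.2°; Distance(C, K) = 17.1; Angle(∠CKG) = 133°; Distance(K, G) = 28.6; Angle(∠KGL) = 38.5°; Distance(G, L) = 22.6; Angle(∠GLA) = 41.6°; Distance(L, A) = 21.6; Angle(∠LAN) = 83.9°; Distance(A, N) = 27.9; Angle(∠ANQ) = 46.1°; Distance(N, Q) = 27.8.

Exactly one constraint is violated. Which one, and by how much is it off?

Distance(N, Q) = 27.8 — off by 8.50.

T = (0.00, 0.00) ✓; TC at 120.3° ✓; |TC| = 9.000 ✓; ∠TCK = 73.20° ✓; |CK| = 17.10 ✓; ∠CKG = 133.0° ✓; |KG| = 28.60 ✓; ∠KGL = 38.50° ✓; |GL| = 22.60 ✓; ∠GLA = 41.60° ✓; |LA| = 21.60 ✓; ∠LAN = 83.90° ✓; |AN| = 27.90 ✓; ∠ANQ = 46.10° ✓; |NQ| = 36.30 ✗.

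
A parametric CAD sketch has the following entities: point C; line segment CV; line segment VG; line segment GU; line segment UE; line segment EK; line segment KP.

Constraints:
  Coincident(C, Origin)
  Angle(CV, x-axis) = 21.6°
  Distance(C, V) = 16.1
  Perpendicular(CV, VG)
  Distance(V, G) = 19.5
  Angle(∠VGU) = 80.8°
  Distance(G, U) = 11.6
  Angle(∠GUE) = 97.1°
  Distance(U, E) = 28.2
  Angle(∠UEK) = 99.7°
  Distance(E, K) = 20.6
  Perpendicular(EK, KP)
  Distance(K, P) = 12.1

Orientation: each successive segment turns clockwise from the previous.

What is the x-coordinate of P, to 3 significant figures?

25.3

∠UEK = 99.7° gives EK at 29.2° from the x-axis; with |EK| = 20.6, K = (19.4, 21.9). EK ⟂ KP, so KP runs at -60.8°; with |KP| = 12.1, P = (25.3, 11.4). So P.x = 25.3.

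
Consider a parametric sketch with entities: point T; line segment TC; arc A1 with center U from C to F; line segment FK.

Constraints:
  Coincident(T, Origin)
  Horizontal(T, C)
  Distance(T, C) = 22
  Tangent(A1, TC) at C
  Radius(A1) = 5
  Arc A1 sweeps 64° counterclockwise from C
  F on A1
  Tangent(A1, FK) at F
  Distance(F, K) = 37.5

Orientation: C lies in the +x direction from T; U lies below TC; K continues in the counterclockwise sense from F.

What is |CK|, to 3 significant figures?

42.1

T is at the origin; TC is horizontal with |TC| = 22.0 and C on the +x side, so C = (22.0, 0.00). The tangent condition forces UC to be normal to TC, so U = C + (0, -5) = (22.0, -5.00). On A1, C sits at bearing 90° from U; a 64° counterclockwise sweep puts F at bearing 154°, so F = U + 5.0·(cos 154°, sin 154°) = (17.5, -2.81). A1 meets FK tangentially, so UF is at right angles to FK, so FK runs along (−sin 154°, cos 154°); with |FK| = 37.5, K = (1.07, -36.5). Then |CK| = |K − C| = 42.1.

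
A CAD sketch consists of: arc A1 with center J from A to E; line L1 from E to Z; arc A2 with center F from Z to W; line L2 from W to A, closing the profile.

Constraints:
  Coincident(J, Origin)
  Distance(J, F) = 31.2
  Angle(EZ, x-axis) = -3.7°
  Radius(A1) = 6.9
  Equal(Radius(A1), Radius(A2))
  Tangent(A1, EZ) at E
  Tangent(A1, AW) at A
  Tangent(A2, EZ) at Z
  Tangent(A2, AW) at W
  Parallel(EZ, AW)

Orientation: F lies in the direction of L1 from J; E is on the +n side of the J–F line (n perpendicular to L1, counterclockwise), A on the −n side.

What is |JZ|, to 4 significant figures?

31.95

The slot axis is L1's direction at -3.7°, so u = (cos -3.7°, sin -3.7°) = (0.9979, -0.06453) and n = (−sin -3.7°, cos -3.7°) = (0.06453, 0.9979). J is at the origin and F lies 31.2 along u from J, so F = 31.2·u = (31.13, -2.013). Tangency of A1 to both parallel lines with radius 6.9 puts E and A at J ± 6.9·n: E = (0.4453, 6.886), A = (-0.4453, -6.886). Equal radii place Z and W the same way about F: Z = F + 6.9·n = (31.58, 4.872), W = F − 6.9·n = (30.69, -8.899). Then |JZ| = |Z − J| = 31.95.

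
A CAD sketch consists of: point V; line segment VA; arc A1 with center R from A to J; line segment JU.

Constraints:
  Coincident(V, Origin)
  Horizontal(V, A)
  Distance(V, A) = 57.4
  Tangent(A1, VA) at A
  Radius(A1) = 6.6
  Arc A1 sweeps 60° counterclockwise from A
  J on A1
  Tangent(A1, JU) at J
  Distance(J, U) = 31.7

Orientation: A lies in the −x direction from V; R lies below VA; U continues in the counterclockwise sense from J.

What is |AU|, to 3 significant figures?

37.6

V is at the origin; VA is horizontal with |VA| = 57.4 and A on the −x side, so A = (-57.4, 0.00). The tangent condition forces RA to be normal to VA, so R = A + (0, -6.6) = (-57.4, -6.60). On A1, A sits at bearing 90° from R; a 60° counterclockwise sweep puts J at bearing 150°, so J = R + 6.6·(cos 150°, sin 150°) = (-63.1, -3.30). A1 meets JU tangentially, so RJ is at right angles to JU, so JU runs along (−sin 150°, cos 150°); with |JU| = 31.7, U = (-79.0, -30.8). Then |AU| = |U − A| = 37.6.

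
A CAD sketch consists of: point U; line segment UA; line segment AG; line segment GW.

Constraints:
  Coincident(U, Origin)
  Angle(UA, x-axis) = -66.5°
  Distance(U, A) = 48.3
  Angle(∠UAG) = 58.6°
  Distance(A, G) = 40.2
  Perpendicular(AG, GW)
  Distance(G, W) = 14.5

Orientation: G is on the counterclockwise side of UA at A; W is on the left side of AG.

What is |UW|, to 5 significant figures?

30.665

U is at the origin; UA runs at -66.5° with length 48.3, so A = 48.3·(cos -66.5°, sin -66.5°) = (19.260, -44.294). ∠UAG = 58.6°, so AG runs at -66.5° + (180° − 58.6°) = 54.900° from the x-axis; with |AG| = 40.2, G = A + 40.2·(cos 54.900°, sin 54.900°) = (42.375, -11.404). AG ⟂ GW; with |GW| = 14.5 on the left of AG, W = G + 14.5·(-0.81815, 0.57501) = (30.512, -3.0668). Then |UW| = |W − U| = 30.665.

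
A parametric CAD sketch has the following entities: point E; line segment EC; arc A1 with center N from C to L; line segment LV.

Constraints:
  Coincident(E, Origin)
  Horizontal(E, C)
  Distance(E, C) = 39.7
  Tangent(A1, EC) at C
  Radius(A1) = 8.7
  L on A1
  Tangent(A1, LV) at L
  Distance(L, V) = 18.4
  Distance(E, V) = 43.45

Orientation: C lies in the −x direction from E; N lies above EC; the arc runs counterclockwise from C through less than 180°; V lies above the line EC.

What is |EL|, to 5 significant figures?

32.547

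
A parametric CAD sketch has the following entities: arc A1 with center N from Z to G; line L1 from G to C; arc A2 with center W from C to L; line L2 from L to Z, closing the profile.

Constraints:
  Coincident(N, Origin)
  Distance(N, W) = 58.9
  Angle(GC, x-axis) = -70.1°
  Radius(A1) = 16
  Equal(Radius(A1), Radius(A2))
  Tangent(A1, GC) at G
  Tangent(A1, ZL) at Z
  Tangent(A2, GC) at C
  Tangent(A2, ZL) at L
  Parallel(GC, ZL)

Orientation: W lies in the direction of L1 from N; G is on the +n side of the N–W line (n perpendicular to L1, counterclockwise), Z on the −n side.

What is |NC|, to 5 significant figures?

61.034

The slot axis is L1's direction at -70.1°, so u = (cos -70.1°, sin -70.1°) = (0.34038, -0.94029) and n = (−sin -70.1°, cos -70.1°) = (0.94029, 0.34038). N is at the origin and W lies 58.9 along u from N, so W = 58.9·u = (20.048, -55.383). Tangency of A1 to both parallel lines with radius 16.0 puts G and Z at N ± 16.0·n: G = (15.045, 5.4461), Z = (-15.045, -5.4461). Equal radii place C and L the same way about W: C = W + 16.0·n = (35.093, -49.937), L = W − 16.0·n = (5.0037, -60.829). Then |NC| = |C − N| = 61.034.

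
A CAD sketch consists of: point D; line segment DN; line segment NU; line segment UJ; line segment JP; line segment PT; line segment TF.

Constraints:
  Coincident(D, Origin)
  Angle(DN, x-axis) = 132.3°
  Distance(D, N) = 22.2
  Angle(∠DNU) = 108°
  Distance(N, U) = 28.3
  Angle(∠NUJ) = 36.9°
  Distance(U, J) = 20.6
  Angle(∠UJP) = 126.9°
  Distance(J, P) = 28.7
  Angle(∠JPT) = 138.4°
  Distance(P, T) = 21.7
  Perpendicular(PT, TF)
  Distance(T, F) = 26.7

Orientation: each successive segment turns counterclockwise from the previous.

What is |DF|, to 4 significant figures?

49.39

∠JPT = 138.4° gives PT at 82.10° from the x-axis; with |PT| = 21.7, T = (4.176, 40.41). PT ⟂ TF, so TF runs at 172.1°; with |TF| = 26.7, F = (-22.27, 44.08). Then |DF| = |F − D| = 49.39.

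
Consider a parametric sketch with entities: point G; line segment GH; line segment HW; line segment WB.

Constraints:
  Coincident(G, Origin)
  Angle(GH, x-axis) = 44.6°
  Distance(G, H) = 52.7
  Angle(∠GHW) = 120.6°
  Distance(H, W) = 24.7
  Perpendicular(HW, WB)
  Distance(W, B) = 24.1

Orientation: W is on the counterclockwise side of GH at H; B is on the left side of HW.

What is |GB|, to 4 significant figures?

55.74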